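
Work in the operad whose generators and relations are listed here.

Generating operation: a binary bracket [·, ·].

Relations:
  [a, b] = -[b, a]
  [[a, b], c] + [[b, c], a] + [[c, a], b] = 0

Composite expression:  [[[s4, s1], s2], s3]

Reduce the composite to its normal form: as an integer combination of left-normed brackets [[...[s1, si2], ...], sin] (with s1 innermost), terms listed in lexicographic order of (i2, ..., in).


-[[[s1, s4], s2], s3]

A multilinear Lie element is pinned by s1-initial words (s1 innermost).
Composite bracket: [[[s4, s1], s2], s3]
The bracket unfolds into 8 signed words via [a, b] = ab - ba (2^3 = 8).
Coefficients come from the s1-initial words:
  sign of s1s4s2s3 is -1, so it contributes -[[[s1, s4], s2], s3]


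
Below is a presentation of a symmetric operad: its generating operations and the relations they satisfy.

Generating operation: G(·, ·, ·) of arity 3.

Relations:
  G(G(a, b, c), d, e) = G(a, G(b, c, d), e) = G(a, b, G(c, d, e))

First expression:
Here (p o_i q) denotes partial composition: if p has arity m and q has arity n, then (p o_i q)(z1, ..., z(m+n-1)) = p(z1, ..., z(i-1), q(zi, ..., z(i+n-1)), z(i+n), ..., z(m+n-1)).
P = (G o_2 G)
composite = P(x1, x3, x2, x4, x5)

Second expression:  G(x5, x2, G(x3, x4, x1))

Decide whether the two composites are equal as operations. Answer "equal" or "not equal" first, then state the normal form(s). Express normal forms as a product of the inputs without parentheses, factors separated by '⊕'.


not equal: they reduce to x1 ⊕ x3 ⊕ x2 ⊕ x4 ⊕ x5 and x5 ⊕ x2 ⊕ x3 ⊕ x4 ⊕ x1

Reducing the first expression gives x1 ⊕ x3 ⊕ x2 ⊕ x4 ⊕ x5
Reducing the second expression gives x5 ⊕ x2 ⊕ x3 ⊕ x4 ⊕ x1
They disagree, so not equal.


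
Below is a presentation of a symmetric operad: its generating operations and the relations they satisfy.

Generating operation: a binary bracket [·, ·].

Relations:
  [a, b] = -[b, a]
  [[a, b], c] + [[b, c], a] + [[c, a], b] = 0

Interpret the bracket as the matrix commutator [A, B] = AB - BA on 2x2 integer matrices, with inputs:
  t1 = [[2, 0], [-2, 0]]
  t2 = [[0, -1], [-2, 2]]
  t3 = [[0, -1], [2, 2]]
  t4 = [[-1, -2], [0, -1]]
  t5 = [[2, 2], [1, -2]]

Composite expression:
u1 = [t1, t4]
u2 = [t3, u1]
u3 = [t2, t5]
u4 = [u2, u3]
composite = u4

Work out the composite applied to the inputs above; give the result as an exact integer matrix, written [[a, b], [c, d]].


[t1, t4] = [[-4, -4], [0, 4]]
[t3, [t1, t4]] = [[8, 0], [-16, -8]]
[t2, t5] = [[3, 0], [-6, -3]]
[[t3, [t1, t4]], [t2, t5]] = [[0, 0], [0, 0]]

[[0, 0], [0, 0]]


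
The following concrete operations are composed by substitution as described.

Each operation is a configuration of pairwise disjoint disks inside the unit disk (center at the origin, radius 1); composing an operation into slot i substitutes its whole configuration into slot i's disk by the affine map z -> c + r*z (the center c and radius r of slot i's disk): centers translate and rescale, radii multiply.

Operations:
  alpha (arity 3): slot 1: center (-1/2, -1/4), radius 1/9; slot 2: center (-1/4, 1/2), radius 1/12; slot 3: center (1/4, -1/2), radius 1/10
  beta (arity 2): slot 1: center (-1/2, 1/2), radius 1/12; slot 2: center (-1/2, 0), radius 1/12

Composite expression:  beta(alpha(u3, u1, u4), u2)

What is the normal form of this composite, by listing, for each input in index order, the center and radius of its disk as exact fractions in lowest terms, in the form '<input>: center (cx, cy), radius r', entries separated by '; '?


u1: center (-25/48, 13/24), radius 1/144; u2: center (-1/2, 0), radius 1/12; u3: center (-13/24, 23/48), radius 1/108; u4: center (-23/48, 11/24), radius 1/120


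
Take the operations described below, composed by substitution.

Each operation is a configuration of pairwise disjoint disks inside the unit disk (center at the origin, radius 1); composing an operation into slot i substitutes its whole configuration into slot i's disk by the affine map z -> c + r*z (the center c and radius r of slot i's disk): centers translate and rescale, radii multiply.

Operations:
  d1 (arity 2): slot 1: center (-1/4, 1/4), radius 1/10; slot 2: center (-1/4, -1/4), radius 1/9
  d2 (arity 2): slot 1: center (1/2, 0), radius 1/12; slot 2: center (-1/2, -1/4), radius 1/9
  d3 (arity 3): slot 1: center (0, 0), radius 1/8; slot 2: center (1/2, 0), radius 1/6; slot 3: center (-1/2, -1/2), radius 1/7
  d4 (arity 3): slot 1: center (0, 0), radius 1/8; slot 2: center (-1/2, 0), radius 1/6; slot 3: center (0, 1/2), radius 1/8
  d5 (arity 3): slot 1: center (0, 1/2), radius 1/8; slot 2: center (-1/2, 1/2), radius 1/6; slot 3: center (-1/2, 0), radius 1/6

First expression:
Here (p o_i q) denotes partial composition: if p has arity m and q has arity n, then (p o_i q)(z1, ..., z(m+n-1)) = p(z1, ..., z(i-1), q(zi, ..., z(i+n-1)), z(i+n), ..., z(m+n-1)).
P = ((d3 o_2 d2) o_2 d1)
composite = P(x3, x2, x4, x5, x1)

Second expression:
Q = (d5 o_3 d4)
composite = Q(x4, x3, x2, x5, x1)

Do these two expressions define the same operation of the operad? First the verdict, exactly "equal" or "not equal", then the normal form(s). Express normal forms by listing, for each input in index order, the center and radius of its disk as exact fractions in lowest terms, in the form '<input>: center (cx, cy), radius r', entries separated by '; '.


not equal — first x1: center (-1/2, -1/2), radius 1/7; x2: center (167/288, 1/288), radius 1/720; x3: center (0, 0), radius 1/8; x4: center (167/288, -1/288), radius 1/648; x5: center (5/12, -1/24), radius 1/54, second x1: center (-1/2, 1/12), radius 1/48; x2: center (-1/2, 0), radius 1/48; x3: center (-1/2, 1/2), radius 1/6; x4: center (0, 1/2), radius 1/8; x5: center (-7/12, 0), radius 1/36


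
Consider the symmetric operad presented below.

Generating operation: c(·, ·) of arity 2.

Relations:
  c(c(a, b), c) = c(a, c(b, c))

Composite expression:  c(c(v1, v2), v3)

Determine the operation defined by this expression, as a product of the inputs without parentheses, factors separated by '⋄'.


Under associativity of c, the answer is the v's in reading order.
c(v1, v2) reduces to v1 ⋄ v2
c(c(v1, v2), v3) reduces to v1 ⋄ v2 ⋄ v3

v1 ⋄ v2 ⋄ v3


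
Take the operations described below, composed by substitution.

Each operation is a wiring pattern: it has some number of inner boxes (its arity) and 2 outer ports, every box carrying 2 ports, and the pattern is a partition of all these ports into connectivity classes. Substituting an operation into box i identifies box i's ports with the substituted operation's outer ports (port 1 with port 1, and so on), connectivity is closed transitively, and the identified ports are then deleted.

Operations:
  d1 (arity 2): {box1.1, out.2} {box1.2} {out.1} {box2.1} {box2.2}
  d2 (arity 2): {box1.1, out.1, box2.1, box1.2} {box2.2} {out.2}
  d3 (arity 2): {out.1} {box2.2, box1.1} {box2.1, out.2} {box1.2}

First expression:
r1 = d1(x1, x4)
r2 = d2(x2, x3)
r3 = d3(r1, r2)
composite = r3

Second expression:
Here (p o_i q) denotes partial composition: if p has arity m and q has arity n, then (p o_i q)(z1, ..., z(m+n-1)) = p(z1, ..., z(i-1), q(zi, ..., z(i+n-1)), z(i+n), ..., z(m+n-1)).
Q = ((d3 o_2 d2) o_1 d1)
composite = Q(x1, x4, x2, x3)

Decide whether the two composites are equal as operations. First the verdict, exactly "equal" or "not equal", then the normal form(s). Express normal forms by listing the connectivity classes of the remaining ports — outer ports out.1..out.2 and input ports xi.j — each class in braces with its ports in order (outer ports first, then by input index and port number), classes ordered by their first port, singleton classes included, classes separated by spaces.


equal — both sides give {out.1} {out.2, x2.1, x2.2, x3.1} {x1.1} {x1.2} {x3.2} {x4.1} {x4.2}

The first expression, normalized: {out.1} {out.2, x2.1, x2.2, x3.1} {x1.1} {x1.2} {x3.2} {x4.1} {x4.2}
The second expression, normalized: {out.1} {out.2, x2.1, x2.2, x3.1} {x1.1} {x1.2} {x3.2} {x4.1} {x4.2}
The forms coincide; equal.


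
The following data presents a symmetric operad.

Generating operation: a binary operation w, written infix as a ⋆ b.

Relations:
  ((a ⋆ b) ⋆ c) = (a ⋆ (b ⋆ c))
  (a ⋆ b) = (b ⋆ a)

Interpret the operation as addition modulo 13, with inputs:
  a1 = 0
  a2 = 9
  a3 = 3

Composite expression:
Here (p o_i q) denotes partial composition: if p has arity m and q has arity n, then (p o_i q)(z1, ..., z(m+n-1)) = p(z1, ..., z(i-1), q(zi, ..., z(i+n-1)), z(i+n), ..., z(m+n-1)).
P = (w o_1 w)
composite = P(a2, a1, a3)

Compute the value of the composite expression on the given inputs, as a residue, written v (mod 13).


12 (mod 13)

(a2 ⋆ a1) = 9
((a2 ⋆ a1) ⋆ a3) = 12


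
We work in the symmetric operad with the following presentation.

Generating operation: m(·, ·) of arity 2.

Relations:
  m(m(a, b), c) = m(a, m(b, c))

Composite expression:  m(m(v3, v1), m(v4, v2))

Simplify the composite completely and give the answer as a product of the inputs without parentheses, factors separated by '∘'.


v3 ∘ v1 ∘ v4 ∘ v2


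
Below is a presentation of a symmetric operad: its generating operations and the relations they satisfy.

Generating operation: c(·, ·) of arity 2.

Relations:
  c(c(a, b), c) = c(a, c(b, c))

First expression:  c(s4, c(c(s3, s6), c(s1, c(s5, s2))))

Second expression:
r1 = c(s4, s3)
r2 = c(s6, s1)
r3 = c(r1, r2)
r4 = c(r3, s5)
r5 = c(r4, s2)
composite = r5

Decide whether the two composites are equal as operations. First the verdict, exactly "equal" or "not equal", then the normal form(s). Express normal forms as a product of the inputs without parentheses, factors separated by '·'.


equal — both sides give s4 · s3 · s6 · s1 · s5 · s2

Normal form of the first expression: s4 · s3 · s6 · s1 · s5 · s2
Normal form of the second expression: s4 · s3 · s6 · s1 · s5 · s2
One common form — equal.


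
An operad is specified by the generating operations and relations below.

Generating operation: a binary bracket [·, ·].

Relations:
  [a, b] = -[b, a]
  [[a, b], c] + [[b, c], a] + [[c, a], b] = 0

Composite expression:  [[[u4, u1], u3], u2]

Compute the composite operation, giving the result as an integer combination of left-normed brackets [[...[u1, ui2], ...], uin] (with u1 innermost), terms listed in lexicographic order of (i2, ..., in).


-[[[u1, u4], u3], u2]

Antisymmetry and Jacobi reduce to u1-anchored left-normed brackets.
Composite bracket: [[[u4, u1], u3], u2]
Under [a, b] = ab - ba we get 8 signed associative words (2^3 = 8).
The u1-initial words carry the normal form:
  sign of u1u4u3u2 is -1, so it contributes -[[[u1, u4], u3], u2]


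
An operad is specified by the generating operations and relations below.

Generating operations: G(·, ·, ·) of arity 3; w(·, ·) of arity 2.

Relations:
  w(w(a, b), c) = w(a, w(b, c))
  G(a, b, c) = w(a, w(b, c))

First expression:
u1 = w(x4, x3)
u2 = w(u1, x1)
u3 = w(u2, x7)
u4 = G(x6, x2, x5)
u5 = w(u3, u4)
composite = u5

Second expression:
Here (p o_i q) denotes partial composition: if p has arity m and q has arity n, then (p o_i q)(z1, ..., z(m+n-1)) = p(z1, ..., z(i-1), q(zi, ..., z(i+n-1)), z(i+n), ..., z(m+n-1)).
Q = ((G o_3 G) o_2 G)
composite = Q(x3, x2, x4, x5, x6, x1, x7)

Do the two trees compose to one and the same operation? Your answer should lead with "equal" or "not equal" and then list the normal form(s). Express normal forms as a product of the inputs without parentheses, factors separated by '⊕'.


not equal; the first gives x4 ⊕ x3 ⊕ x1 ⊕ x7 ⊕ x6 ⊕ x2 ⊕ x5 and the second x3 ⊕ x2 ⊕ x4 ⊕ x5 ⊕ x6 ⊕ x1 ⊕ x7

Reducing the first expression gives x4 ⊕ x3 ⊕ x1 ⊕ x7 ⊕ x6 ⊕ x2 ⊕ x5
Reducing the second expression gives x3 ⊕ x2 ⊕ x4 ⊕ x5 ⊕ x6 ⊕ x1 ⊕ x7
They disagree, so not equal.


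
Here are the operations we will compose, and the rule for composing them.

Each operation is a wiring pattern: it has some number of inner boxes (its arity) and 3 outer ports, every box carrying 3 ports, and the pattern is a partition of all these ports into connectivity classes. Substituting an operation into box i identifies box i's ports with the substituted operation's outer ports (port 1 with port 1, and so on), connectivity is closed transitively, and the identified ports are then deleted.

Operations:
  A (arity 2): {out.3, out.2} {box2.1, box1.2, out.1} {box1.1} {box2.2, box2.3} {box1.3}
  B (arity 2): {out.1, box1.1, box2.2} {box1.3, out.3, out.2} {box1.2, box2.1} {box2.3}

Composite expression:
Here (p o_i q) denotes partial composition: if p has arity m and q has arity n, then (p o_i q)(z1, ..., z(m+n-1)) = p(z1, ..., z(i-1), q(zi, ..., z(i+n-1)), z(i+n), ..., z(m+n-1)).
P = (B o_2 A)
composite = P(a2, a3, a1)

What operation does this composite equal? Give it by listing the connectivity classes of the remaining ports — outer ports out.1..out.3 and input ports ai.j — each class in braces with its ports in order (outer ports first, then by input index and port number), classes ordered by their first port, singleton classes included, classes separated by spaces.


{out.1, a2.1} {out.2, out.3, a2.3} {a1.1, a2.2, a3.2} {a1.2, a1.3} {a3.1} {a3.3}

Connectivity passes through glued B-boundaries; trace each wire chain.
after A, the pattern on (a3, a1) reads {out.1, a1.1, a3.2} {out.2, out.3} {a1.2, a1.3} {a3.1} {a3.3} (out.j = its outer ports)
after B, the pattern on (a2, a3, a1) reads {out.1, a2.1} {out.2, out.3, a2.3} {a1.1, a2.2, a3.2} {a1.2, a1.3} {a3.1} {a3.3} (out.j = its outer ports)


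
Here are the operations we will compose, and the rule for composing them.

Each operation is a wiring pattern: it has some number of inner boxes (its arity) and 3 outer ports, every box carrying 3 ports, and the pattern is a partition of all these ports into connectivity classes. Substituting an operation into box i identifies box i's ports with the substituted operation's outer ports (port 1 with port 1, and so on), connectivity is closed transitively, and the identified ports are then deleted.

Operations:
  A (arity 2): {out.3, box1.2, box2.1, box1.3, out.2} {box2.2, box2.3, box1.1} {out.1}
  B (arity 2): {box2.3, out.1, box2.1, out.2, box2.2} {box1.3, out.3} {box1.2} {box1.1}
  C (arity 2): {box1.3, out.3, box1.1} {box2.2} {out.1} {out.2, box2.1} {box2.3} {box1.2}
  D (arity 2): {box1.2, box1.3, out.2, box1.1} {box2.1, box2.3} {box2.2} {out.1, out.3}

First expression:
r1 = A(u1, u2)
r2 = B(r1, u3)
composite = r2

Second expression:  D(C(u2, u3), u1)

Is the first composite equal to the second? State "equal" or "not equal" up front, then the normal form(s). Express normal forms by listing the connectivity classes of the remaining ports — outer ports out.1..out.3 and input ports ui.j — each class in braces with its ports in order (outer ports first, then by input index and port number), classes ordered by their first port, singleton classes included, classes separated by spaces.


not equal — first {out.1, out.2, u3.1, u3.2, u3.3} {out.3, u1.2, u1.3, u2.1} {u1.1, u2.2, u2.3}, second {out.1, out.3} {out.2, u2.1, u2.3, u3.1} {u1.1, u1.3} {u1.2} {u2.2} {u3.2} {u3.3}

In normal form, the first expression is {out.1, out.2, u3.1, u3.2, u3.3} {out.3, u1.2, u1.3, u2.1} {u1.1, u2.2, u2.3}
In normal form, the second expression is {out.1, out.3} {out.2, u2.1, u2.3, u3.1} {u1.1, u1.3} {u1.2} {u2.2} {u3.2} {u3.3}
They disagree, so not equal.


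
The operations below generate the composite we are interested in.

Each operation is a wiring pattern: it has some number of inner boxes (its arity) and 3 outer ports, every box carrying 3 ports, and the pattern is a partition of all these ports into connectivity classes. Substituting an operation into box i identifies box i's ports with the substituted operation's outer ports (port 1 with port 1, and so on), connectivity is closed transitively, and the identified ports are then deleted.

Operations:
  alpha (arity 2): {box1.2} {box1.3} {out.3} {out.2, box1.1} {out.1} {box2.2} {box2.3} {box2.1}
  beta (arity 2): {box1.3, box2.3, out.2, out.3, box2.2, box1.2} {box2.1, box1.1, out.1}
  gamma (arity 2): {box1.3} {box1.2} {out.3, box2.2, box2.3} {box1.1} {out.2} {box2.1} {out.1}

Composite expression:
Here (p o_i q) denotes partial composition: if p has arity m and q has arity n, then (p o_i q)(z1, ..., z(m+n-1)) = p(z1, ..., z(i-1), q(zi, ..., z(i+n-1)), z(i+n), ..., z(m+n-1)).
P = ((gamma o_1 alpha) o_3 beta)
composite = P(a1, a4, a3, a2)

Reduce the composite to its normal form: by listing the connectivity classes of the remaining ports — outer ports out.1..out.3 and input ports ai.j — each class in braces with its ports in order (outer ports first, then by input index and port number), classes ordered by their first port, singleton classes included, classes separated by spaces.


{out.1} {out.2} {out.3, a2.2, a2.3, a3.2, a3.3} {a1.1} {a1.2} {a1.3} {a2.1, a3.1} {a4.1} {a4.2} {a4.3}

Connectivity passes through glued gamma-boundaries; trace each wire chain.
the subtree at alpha composes to {out.1} {out.2, a1.1} {out.3} {a1.2} {a1.3} {a4.1} {a4.2} {a4.3} on (a1, a4); out.j = own outer ports
the subtree at beta composes to {out.1, a2.1, a3.1} {out.2, out.3, a2.2, a2.3, a3.2, a3.3} on (a3, a2); out.j = own outer ports
the subtree at gamma composes to {out.1} {out.2} {out.3, a2.2, a2.3, a3.2, a3.3} {a1.1} {a1.2} {a1.3} {a2.1, a3.1} {a4.1} {a4.2} {a4.3} on (a1, a4, a3, a2); out.j = own outer ports


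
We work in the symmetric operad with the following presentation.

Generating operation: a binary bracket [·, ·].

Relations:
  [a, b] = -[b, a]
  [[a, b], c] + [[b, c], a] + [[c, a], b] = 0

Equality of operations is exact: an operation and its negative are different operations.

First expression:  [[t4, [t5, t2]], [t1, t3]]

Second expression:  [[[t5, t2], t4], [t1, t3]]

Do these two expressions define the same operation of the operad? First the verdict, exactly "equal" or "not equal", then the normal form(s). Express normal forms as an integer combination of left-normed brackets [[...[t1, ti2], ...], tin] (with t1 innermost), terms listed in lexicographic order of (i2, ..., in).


Normal form of the first expression: -[[[[t1, t3], t2], t5], t4] + [[[[t1, t3], t4], t2], t5] - [[[[t1, t3], t4], t5], t2] + [[[[t1, t3], t5], t2], t4]
Normal form of the second expression: [[[[t1, t3], t2], t5], t4] - [[[[t1, t3], t4], t2], t5] + [[[[t1, t3], t4], t5], t2] - [[[[t1, t3], t5], t2], t4]
The normal forms differ: not equal.

not equal; first: -[[[[t1, t3], t2], t5], t4] + [[[[t1, t3], t4], t2], t5] - [[[[t1, t3], t4], t5], t2] + [[[[t1, t3], t5], t2], t4]; second: [[[[t1, t3], t2], t5], t4] - [[[[t1, t3], t4], t2], t5] + [[[[t1, t3], t4], t5], t2] - [[[[t1, t3], t5], t2], t4]


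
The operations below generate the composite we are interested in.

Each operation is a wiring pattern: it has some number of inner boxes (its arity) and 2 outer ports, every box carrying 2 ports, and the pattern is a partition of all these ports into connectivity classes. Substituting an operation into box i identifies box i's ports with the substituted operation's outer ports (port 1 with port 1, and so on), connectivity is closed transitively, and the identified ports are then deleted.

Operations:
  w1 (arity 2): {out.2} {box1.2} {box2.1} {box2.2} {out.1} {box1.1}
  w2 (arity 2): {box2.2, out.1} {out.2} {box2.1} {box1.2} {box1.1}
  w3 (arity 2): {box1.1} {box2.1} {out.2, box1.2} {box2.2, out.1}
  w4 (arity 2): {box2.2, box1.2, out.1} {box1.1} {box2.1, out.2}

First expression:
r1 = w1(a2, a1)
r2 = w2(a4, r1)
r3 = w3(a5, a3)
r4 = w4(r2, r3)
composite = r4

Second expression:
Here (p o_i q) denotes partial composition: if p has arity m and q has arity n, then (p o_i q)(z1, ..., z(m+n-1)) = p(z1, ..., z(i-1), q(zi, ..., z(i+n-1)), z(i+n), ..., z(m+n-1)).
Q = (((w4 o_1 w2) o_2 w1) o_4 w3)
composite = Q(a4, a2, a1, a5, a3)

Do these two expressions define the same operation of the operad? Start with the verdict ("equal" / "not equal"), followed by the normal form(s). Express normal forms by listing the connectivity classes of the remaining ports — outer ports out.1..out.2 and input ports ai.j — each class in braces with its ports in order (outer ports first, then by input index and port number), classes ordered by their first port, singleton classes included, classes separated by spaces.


equal; both compose to {out.1, a5.2} {out.2, a3.2} {a1.1} {a1.2} {a2.1} {a2.2} {a3.1} {a4.1} {a4.2} {a5.1}


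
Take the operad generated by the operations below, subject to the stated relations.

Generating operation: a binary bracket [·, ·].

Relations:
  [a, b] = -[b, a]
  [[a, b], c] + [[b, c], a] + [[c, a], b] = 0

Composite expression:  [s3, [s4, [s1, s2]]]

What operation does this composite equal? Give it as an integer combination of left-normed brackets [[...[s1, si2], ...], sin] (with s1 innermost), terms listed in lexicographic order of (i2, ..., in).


Antisymmetry and Jacobi reduce to s1-anchored left-normed brackets.
Composite bracket: [s3, [s4, [s1, s2]]]
Each bracket splits as ab - ba, giving 8 signed words (2^3 = 8).
Words beginning with s1 determine it all:
  s1s2s4s3 (sign +1) contributes +[[[s1, s2], s4], s3]

[[[s1, s2], s4], s3]


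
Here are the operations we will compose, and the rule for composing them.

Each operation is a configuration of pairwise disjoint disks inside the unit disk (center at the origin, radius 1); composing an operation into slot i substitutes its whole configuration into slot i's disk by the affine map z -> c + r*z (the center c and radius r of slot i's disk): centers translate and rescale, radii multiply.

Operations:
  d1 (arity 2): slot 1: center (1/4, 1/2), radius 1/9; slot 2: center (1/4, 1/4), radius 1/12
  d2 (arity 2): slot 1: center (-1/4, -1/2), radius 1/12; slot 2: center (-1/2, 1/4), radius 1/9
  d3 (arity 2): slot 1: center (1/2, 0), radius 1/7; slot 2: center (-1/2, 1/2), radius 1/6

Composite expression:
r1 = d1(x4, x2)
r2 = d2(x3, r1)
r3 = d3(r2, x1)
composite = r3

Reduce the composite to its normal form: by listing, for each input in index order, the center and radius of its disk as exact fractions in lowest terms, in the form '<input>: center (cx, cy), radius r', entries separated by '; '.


x1: center (-1/2, 1/2), radius 1/6; x2: center (109/252, 5/126), radius 1/756; x3: center (13/28, -1/14), radius 1/84; x4: center (109/252, 11/252), radius 1/567

Nesting under d3 composes maps z -> c + r*z down each x-path.
x3: after 2 affine steps, its disk has center (13/28, -1/14), radius 1/84
x4: after 3 affine steps, its disk has center (109/252, 11/252), radius 1/567
x2: after 3 affine steps, its disk has center (109/252, 5/126), radius 1/756
x1: after 1 affine step, its disk has center (-1/2, 1/2), radius 1/6


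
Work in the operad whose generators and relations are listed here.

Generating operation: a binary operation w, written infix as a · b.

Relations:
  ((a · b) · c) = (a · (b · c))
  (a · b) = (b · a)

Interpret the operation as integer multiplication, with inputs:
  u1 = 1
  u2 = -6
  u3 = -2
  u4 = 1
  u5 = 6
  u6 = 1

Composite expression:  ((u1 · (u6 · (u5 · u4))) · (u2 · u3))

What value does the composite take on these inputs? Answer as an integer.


72

(u5 · u4) = 6
(u6 · (u5 · u4)) = 6
(u1 · (u6 · (u5 · u4))) = 6
(u2 · u3) = 12
((u1 · (u6 · (u5 · u4))) · (u2 · u3)) = 72


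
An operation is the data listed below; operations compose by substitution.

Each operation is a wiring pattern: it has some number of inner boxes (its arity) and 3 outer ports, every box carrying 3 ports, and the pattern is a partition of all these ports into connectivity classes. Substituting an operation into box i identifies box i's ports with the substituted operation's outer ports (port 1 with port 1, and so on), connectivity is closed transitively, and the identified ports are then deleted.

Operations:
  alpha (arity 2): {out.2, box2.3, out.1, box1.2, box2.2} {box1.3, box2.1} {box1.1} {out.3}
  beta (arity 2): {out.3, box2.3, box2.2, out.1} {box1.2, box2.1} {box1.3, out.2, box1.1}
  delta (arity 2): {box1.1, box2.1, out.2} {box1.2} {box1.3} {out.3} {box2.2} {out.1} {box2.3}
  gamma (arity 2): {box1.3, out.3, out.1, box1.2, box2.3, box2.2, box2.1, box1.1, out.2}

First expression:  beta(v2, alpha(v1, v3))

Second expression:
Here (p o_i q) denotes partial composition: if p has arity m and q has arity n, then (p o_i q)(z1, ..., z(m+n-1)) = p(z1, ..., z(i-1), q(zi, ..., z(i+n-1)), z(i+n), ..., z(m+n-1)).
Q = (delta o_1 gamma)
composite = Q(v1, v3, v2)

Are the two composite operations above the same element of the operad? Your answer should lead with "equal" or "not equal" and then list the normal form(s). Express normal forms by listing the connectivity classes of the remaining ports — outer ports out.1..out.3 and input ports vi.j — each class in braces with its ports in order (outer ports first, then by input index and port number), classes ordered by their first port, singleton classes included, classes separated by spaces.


Reducing the first expression gives {out.1, out.3, v1.2, v2.2, v3.2, v3.3} {out.2, v2.1, v2.3} {v1.1} {v1.3, v3.1}
Reducing the second expression gives {out.1} {out.2, v1.1, v1.2, v1.3, v2.1, v3.1, v3.2, v3.3} {out.3} {v2.2} {v2.3}
Different reductions; not equal.

not equal; first: {out.1, out.3, v1.2, v2.2, v3.2, v3.3} {out.2, v2.1, v2.3} {v1.1} {v1.3, v3.1}; second: {out.1} {out.2, v1.1, v1.2, v1.3, v2.1, v3.1, v3.2, v3.3} {out.3} {v2.2} {v2.3}


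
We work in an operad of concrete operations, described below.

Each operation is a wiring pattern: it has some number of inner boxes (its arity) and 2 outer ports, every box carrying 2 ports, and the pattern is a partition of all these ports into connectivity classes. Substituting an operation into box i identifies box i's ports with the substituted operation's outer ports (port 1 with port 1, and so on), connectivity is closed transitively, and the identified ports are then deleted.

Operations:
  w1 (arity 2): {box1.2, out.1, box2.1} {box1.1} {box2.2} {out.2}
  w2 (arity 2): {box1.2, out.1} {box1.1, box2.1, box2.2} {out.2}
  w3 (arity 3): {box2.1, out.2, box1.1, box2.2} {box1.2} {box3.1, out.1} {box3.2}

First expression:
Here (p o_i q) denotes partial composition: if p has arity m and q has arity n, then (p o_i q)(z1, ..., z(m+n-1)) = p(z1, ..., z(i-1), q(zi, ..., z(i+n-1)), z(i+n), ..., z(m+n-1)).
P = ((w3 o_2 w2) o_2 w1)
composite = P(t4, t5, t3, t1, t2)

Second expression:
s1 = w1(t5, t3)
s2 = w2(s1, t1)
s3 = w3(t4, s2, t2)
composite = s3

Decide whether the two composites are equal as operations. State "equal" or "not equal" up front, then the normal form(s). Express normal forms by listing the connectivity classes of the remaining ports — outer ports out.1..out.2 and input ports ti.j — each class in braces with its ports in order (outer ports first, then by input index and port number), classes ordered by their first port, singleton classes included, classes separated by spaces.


equal — both sides give {out.1, t2.1} {out.2, t4.1} {t1.1, t1.2, t3.1, t5.2} {t2.2} {t3.2} {t4.2} {t5.1}

The first expression reduces to {out.1, t2.1} {out.2, t4.1} {t1.1, t1.2, t3.1, t5.2} {t2.2} {t3.2} {t4.2} {t5.1}
The second expression reduces to {out.1, t2.1} {out.2, t4.1} {t1.1, t1.2, t3.1, t5.2} {t2.2} {t3.2} {t4.2} {t5.1}
The forms coincide; equal.


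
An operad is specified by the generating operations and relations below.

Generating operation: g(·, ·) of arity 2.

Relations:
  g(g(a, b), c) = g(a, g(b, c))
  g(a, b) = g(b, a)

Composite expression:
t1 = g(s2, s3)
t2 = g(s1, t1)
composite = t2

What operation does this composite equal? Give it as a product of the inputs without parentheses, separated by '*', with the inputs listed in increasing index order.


s1 * s2 * s3

Any arrangement under g is one operation, so sort the s-inputs.
g(s2, s3) unparenthesizes to s2 * s3
g(s1, g(s2, s3)) unparenthesizes to s1 * s2 * s3
sorting the factors by input index: s1 * s2 * s3


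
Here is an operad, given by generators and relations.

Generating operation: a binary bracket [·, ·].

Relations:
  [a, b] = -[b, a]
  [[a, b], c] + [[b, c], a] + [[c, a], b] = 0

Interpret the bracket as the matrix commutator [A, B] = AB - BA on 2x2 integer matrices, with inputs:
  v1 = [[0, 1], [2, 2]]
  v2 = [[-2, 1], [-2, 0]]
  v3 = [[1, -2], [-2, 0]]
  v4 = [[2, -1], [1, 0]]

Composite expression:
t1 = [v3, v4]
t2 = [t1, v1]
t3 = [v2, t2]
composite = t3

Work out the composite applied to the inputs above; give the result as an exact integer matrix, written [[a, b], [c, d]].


[v3, v4] = [[-4, 3], [-5, 4]]
[[v3, v4], v1] = [[11, -2], [26, -11]]
[v2, [[v3, v4], v1]] = [[22, -18], [8, -22]]

[[22, -18], [8, -22]]


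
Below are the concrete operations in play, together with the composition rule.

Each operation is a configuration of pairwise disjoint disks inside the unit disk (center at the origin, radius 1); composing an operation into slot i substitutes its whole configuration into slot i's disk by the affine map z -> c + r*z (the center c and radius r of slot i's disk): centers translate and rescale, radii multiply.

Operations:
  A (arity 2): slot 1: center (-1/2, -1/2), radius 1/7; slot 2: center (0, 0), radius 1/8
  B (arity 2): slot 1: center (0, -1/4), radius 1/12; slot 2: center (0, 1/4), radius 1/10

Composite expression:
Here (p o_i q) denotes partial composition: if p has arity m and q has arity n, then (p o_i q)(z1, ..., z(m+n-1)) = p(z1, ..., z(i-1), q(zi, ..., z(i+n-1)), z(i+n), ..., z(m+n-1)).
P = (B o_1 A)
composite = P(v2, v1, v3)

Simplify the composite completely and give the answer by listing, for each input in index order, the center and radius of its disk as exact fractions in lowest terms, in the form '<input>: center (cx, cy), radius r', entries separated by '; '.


v1: center (0, -1/4), radius 1/96; v2: center (-1/24, -7/24), radius 1/84; v3: center (0, 1/4), radius 1/10

Only the slot chain above each v matters under B; compose those maps.
input v2: composing its 2 substitution steps yields center (-1/24, -7/24), radius 1/84
input v1: composing its 2 substitution steps yields center (0, -1/4), radius 1/96
input v3: composing its 1 substitution step yields center (0, 1/4), radius 1/10


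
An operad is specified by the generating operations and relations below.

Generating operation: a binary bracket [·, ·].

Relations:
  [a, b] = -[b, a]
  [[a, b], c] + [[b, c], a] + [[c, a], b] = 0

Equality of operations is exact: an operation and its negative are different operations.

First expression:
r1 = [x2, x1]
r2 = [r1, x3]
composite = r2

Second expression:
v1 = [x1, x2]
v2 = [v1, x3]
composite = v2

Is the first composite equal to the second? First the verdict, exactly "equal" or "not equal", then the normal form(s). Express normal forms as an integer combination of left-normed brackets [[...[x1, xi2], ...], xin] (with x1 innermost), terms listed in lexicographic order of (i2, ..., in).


not equal; the first gives -[[x1, x2], x3] and the second [[x1, x2], x3]

Reducing the first expression gives -[[x1, x2], x3]
Reducing the second expression gives [[x1, x2], x3]
The forms do not match — not equal.


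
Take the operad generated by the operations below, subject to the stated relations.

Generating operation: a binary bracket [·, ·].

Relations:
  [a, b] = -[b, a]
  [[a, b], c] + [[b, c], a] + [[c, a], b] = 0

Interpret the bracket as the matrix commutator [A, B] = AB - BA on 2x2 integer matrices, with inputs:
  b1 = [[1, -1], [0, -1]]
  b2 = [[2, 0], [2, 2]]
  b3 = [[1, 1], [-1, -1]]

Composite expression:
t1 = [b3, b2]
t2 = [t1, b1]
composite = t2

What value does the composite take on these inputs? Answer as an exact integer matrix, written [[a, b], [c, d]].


[b3, b2] = [[2, 0], [-4, -2]]
[[b3, b2], b1] = [[-4, -4], [-8, 4]]

[[-4, -4], [-8, 4]]


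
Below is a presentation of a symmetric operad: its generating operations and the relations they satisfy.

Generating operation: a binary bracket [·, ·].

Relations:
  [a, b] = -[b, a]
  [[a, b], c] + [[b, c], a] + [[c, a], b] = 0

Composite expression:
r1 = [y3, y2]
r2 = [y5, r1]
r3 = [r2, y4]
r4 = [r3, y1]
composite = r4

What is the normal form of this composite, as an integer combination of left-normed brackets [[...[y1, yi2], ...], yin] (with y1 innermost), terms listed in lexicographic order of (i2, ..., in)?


-[[[[y1, y2], y3], y5], y4] + [[[[y1, y3], y2], y5], y4] + [[[[y1, y4], y2], y3], y5] - [[[[y1, y4], y3], y2], y5] - [[[[y1, y4], y5], y2], y3] + [[[[y1, y4], y5], y3], y2] + [[[[y1, y5], y2], y3], y4] - [[[[y1, y5], y3], y2], y4]

Skip Jacobi rewriting: expand, keep y1-initial words, read off terms.
Composite bracket: [[[y5, [y3, y2]], y4], y1]
Applying ab - ba throughout gives 16 signed words (2^4 = 16).
Coefficients come from the y1-initial words:
  from y1y2y3y5y4, sign -1: term -[[[[y1, y2], y3], y5], y4]
  from y1y3y2y5y4, sign +1: term +[[[[y1, y3], y2], y5], y4]
  from y1y4y2y3y5, sign +1: term +[[[[y1, y4], y2], y3], y5]
  from y1y4y3y2y5, sign -1: term -[[[[y1, y4], y3], y2], y5]
  from y1y4y5y2y3, sign -1: term -[[[[y1, y4], y5], y2], y3]
  from y1y4y5y3y2, sign +1: term +[[[[y1, y4], y5], y3], y2]
  from y1y5y2y3y4, sign +1: term +[[[[y1, y5], y2], y3], y4]
  from y1y5y3y2y4, sign -1: term -[[[[y1, y5], y3], y2], y4]


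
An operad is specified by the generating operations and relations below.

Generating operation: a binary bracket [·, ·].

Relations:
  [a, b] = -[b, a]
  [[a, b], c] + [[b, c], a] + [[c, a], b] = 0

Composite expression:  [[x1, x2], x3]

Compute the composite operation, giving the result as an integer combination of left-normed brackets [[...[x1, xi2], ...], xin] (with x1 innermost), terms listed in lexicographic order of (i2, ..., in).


[[x1, x2], x3]

Left-normed coefficients sit on the x1-initial expansion words.
Composite bracket: [[x1, x2], x3]
Expanding via [a, b] = ab - ba: 4 signed words (2^2 = 4).
Words beginning with x1 determine it all:
  x1x2x3 appears with sign +1, giving the term +[[x1, x2], x3]


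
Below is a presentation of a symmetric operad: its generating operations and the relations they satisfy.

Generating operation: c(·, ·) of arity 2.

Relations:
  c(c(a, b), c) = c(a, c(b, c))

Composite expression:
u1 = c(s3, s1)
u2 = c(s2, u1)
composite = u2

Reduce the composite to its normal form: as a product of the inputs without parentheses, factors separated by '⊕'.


The c-tree's shape is irrelevant; the s-reading-order decides.
c(s3, s1) collapses to s3 ⊕ s1
c(s2, c(s3, s1)) collapses to s2 ⊕ s3 ⊕ s1

s2 ⊕ s3 ⊕ s1


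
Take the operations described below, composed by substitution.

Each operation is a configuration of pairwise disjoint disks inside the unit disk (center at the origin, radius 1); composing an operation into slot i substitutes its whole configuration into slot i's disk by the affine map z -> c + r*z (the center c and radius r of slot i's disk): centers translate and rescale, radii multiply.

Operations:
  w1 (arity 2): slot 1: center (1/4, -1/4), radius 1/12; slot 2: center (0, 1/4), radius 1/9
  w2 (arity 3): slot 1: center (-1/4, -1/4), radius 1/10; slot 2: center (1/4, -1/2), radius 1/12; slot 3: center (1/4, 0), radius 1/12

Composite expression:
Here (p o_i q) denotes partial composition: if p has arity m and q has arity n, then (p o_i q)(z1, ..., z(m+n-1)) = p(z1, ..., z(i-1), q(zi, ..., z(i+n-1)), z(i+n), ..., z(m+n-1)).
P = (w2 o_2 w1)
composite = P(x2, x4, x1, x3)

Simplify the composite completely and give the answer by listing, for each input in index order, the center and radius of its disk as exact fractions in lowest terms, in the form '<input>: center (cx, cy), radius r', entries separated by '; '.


Follow each x-input down from w2: c' goes to c + r*c', radius to r*r'.
x2 passes through 1 substitution, ending at center (-1/4, -1/4), radius 1/10
x4 passes through 2 substitutions, ending at center (13/48, -25/48), radius 1/144
x1 passes through 2 substitutions, ending at center (1/4, -23/48), radius 1/108
x3 passes through 1 substitution, ending at center (1/4, 0), radius 1/12

x1: center (1/4, -23/48), radius 1/108; x2: center (-1/4, -1/4), radius 1/10; x3: center (1/4, 0), radius 1/12; x4: center (13/48, -25/48), radius 1/144


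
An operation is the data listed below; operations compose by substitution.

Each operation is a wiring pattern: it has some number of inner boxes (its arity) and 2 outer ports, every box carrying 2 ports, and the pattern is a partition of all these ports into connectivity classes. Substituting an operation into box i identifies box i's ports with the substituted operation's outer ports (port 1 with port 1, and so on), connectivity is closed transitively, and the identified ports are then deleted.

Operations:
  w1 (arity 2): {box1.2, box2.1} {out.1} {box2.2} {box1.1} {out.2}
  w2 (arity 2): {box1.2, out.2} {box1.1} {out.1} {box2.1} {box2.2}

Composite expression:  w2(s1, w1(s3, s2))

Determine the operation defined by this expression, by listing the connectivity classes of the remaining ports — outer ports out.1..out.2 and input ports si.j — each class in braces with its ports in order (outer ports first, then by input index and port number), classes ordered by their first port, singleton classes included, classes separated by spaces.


After gluing at w2, chains via deleted ports link the s-ports.
stage w1: inputs (s3, s2), connectivity {out.1} {out.2} {s2.1, s3.2} {s2.2} {s3.1}, out.j its boundary
stage w2: inputs (s1, s3, s2), connectivity {out.1} {out.2, s1.2} {s1.1} {s2.1, s3.2} {s2.2} {s3.1}, out.j its boundary

{out.1} {out.2, s1.2} {s1.1} {s2.1, s3.2} {s2.2} {s3.1}


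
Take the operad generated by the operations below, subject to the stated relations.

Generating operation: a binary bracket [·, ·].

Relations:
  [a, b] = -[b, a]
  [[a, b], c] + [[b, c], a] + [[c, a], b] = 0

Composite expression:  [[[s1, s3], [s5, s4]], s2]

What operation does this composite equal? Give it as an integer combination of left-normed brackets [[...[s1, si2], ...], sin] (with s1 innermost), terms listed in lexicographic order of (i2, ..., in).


-[[[[s1, s3], s4], s5], s2] + [[[[s1, s3], s5], s4], s2]

Antisymmetry and Jacobi reduce to s1-anchored left-normed brackets.
Composite bracket: [[[s1, s3], [s5, s4]], s2]
Expanding via [a, b] = ab - ba: 16 signed words (2^4 = 16).
The s1-initial words carry the normal form:
  s1s3s4s5s2 appears with sign -1, giving the term -[[[[s1, s3], s4], s5], s2]
  s1s3s5s4s2 appears with sign +1, giving the term +[[[[s1, s3], s5], s4], s2]


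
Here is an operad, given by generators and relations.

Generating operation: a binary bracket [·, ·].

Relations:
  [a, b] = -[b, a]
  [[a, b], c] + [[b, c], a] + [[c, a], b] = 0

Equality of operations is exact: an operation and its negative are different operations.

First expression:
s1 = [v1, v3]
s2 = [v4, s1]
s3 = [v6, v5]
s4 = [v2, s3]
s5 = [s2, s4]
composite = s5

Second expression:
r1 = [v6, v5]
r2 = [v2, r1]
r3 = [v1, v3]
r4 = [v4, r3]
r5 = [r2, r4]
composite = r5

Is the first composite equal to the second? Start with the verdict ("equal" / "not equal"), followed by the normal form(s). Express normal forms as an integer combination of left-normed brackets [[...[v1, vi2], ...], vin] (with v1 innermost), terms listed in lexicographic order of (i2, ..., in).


The first expression, normalized: [[[[[v1, v3], v4], v2], v5], v6] - [[[[[v1, v3], v4], v2], v6], v5] - [[[[[v1, v3], v4], v5], v6], v2] + [[[[[v1, v3], v4], v6], v5], v2]
The second expression, normalized: -[[[[[v1, v3], v4], v2], v5], v6] + [[[[[v1, v3], v4], v2], v6], v5] + [[[[[v1, v3], v4], v5], v6], v2] - [[[[[v1, v3], v4], v6], v5], v2]
The normal forms differ: not equal.

not equal; the first gives [[[[[v1, v3], v4], v2], v5], v6] - [[[[[v1, v3], v4], v2], v6], v5] - [[[[[v1, v3], v4], v5], v6], v2] + [[[[[v1, v3], v4], v6], v5], v2] and the second -[[[[[v1, v3], v4], v2], v5], v6] + [[[[[v1, v3], v4], v2], v6], v5] + [[[[[v1, v3], v4], v5], v6], v2] - [[[[[v1, v3], v4], v6], v5], v2]


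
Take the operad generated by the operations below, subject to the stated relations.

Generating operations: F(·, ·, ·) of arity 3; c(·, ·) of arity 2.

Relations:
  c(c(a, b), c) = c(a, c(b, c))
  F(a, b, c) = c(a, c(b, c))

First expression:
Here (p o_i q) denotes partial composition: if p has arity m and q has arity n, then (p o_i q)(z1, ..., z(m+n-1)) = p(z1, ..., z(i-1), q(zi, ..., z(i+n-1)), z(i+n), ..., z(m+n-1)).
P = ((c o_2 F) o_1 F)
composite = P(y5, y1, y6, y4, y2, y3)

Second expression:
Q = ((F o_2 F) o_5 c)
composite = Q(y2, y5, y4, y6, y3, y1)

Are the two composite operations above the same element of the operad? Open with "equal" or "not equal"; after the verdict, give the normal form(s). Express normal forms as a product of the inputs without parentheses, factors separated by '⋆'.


not equal: they reduce to y5 ⋆ y1 ⋆ y6 ⋆ y4 ⋆ y2 ⋆ y3 and y2 ⋆ y5 ⋆ y4 ⋆ y6 ⋆ y3 ⋆ y1

In normal form, the first expression is y5 ⋆ y1 ⋆ y6 ⋆ y4 ⋆ y2 ⋆ y3
In normal form, the second expression is y2 ⋆ y5 ⋆ y4 ⋆ y6 ⋆ y3 ⋆ y1
No match — not equal.
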